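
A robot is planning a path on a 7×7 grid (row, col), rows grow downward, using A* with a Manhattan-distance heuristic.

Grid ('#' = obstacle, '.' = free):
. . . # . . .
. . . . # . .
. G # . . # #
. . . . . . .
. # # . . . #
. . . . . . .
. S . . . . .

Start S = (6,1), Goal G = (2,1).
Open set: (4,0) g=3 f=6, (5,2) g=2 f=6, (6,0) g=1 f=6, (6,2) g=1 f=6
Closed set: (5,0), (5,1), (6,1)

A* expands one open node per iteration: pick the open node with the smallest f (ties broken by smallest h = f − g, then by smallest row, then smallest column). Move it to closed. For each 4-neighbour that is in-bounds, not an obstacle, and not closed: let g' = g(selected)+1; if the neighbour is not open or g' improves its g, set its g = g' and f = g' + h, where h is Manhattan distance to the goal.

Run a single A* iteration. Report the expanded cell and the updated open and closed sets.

step 1: expand (4,0) (f=6, h=3) → closed; open now [(3,0) g=4 f=6, (5,2) g=2 f=6, (6,0) g=1 f=6, (6,2) g=1 f=6]

expanded=(4,0); open=[(3,0) g=4 f=6, (5,2) g=2 f=6, (6,0) g=1 f=6, (6,2) g=1 f=6]; closed=[(4,0), (5,0), (5,1), (6,1)]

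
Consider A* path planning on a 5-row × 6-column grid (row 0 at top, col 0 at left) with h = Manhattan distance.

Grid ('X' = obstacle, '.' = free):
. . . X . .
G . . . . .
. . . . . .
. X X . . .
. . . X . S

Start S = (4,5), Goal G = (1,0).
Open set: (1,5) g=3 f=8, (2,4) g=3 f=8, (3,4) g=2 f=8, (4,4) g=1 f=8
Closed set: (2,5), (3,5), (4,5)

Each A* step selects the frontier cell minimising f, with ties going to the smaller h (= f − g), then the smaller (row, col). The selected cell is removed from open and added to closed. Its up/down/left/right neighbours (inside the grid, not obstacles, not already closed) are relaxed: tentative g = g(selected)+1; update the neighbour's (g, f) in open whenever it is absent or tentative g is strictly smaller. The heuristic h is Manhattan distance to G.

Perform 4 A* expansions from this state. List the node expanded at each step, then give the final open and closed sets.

step 1: expand (1,5) (f=8, h=5) → closed; open now [(0,5) g=4 f=10, (1,4) g=4 f=8, (2,4) g=3 f=8, (3,4) g=2 f=8, (4,4) g=1 f=8]
step 2: expand (1,4) (f=8, h=4) → closed; open now [(0,4) g=5 f=10, (0,5) g=4 f=10, (1,3) g=5 f=8, (2,4) g=3 f=8, (3,4) g=2 f=8, (4,4) g=1 f=8]
step 3: expand (1,3) (f=8, h=3) → closed; open now [(0,4) g=5 f=10, (0,5) g=4 f=10, (1,2) g=6 f=8, (2,3) g=6 f=10, (2,4) g=3 f=8, (3,4) g=2 f=8, (4,4) g=1 f=8]
step 4: expand (1,2) (f=8, h=2) → closed; open now [(0,2) g=7 f=10, (0,4) g=5 f=10, (0,5) g=4 f=10, (1,1) g=7 f=8, (2,2) g=7 f=10, (2,3) g=6 f=10, (2,4) g=3 f=8, (3,4) g=2 f=8, (4,4) g=1 f=8]

order=[(1,5) → (1,4) → (1,3) → (1,2)]; open=[(0,2) g=7 f=10, (0,4) g=5 f=10, (0,5) g=4 f=10, (1,1) g=7 f=8, (2,2) g=7 f=10, (2,3) g=6 f=10, (2,4) g=3 f=8, (3,4) g=2 f=8, (4,4) g=1 f=8]; closed=[(1,2), (1,3), (1,4), (1,5), (2,5), (3,5), (4,5)]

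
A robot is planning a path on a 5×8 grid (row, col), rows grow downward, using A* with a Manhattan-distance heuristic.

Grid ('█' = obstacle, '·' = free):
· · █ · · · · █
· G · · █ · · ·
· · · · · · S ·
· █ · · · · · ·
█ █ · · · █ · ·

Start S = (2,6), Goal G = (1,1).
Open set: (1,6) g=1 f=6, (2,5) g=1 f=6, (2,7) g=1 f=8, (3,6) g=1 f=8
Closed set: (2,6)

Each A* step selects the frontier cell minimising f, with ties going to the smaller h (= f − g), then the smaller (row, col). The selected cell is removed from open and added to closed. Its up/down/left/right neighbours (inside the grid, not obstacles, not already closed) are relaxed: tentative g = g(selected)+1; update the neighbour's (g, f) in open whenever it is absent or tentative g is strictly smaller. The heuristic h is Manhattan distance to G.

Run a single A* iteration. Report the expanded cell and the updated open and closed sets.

step 1: expand (1,6) (f=6, h=5) → closed; open now [(0,6) g=2 f=8, (1,5) g=2 f=6, (1,7) g=2 f=8, (2,5) g=1 f=6, (2,7) g=1 f=8, (3,6) g=1 f=8]

expanded=(1,6); open=[(0,6) g=2 f=8, (1,5) g=2 f=6, (1,7) g=2 f=8, (2,5) g=1 f=6, (2,7) g=1 f=8, (3,6) g=1 f=8]; closed=[(1,6), (2,6)]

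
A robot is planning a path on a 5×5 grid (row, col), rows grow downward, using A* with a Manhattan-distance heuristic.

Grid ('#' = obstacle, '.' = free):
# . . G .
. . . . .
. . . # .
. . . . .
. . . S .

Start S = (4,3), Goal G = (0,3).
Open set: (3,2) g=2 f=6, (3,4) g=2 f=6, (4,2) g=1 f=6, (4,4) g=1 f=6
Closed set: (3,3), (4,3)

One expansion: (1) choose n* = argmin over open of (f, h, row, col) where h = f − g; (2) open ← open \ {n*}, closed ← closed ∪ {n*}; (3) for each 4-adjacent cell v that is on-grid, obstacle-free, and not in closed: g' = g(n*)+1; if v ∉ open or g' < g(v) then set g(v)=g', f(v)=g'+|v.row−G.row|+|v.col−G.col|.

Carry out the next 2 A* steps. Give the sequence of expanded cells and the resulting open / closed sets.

step 1: expand (3,2) (f=6, h=4) → closed; open now [(2,2) g=3 f=6, (3,1) g=3 f=8, (3,4) g=2 f=6, (4,2) g=1 f=6, (4,4) g=1 f=6]
step 2: expand (2,2) (f=6, h=3) → closed; open now [(1,2) g=4 f=6, (2,1) g=4 f=8, (3,1) g=3 f=8, (3,4) g=2 f=6, (4,2) g=1 f=6, (4,4) g=1 f=6]

order=[(3,2) → (2,2)]; open=[(1,2) g=4 f=6, (2,1) g=4 f=8, (3,1) g=3 f=8, (3,4) g=2 f=6, (4,2) g=1 f=6, (4,4) g=1 f=6]; closed=[(2,2), (3,2), (3,3), (4,3)]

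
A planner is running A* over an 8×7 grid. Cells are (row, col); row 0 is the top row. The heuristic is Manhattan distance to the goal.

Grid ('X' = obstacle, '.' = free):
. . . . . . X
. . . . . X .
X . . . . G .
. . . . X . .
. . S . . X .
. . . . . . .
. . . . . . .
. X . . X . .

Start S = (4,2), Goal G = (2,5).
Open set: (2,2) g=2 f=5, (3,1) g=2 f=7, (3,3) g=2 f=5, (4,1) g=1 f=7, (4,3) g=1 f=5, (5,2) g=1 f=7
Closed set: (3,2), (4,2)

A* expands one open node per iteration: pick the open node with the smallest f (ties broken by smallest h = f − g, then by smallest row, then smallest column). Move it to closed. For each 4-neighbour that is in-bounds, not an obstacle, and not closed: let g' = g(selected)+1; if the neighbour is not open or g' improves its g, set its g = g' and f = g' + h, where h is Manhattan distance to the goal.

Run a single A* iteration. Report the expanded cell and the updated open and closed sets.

step 1: expand (2,2) (f=5, h=3) → closed; open now [(1,2) g=3 f=7, (2,1) g=3 f=7, (2,3) g=3 f=5, (3,1) g=2 f=7, (3,3) g=2 f=5, (4,1) g=1 f=7, (4,3) g=1 f=5, (5,2) g=1 f=7]

expanded=(2,2); open=[(1,2) g=3 f=7, (2,1) g=3 f=7, (2,3) g=3 f=5, (3,1) g=2 f=7, (3,3) g=2 f=5, (4,1) g=1 f=7, (4,3) g=1 f=5, (5,2) g=1 f=7]; closed=[(2,2), (3,2), (4,2)]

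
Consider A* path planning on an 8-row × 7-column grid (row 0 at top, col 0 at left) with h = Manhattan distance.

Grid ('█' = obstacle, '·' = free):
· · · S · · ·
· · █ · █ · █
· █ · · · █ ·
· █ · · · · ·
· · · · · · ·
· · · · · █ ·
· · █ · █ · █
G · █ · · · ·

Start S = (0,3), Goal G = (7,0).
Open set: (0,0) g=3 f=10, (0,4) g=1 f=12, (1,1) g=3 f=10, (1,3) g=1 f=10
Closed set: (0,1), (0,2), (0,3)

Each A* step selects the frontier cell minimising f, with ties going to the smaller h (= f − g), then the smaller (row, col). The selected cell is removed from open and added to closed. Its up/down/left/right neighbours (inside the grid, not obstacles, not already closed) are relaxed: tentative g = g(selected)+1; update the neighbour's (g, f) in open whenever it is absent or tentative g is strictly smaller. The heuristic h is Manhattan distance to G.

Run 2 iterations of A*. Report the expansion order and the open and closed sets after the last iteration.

order=[(0,0) → (1,0)]; open=[(0,4) g=1 f=12, (1,1) g=3 f=10, (1,3) g=1 f=10, (2,0) g=5 f=10]; closed=[(0,0), (0,1), (0,2), (0,3), (1,0)]

step 1: expand (0,0) (f=10, h=7) → closed; open now [(0,4) g=1 f=12, (1,0) g=4 f=10, (1,1) g=3 f=10, (1,3) g=1 f=10]
step 2: expand (1,0) (f=10, h=6) → closed; open now [(0,4) g=1 f=12, (1,1) g=3 f=10, (1,3) g=1 f=10, (2,0) g=5 f=10]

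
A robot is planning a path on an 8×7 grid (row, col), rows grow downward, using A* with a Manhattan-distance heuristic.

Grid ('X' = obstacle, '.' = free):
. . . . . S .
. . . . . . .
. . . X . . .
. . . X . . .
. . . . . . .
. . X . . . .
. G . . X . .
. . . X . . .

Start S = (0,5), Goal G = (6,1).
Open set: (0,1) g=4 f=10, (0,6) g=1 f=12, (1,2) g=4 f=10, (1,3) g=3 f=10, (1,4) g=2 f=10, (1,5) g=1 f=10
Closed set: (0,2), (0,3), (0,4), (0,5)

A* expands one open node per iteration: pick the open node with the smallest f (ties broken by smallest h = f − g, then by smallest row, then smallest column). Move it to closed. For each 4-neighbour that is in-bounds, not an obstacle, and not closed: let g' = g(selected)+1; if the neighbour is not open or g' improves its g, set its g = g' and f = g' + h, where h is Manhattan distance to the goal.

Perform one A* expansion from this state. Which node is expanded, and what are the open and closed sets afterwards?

step 1: expand (0,1) (f=10, h=6) → closed; open now [(0,0) g=5 f=12, (0,6) g=1 f=12, (1,1) g=5 f=10, (1,2) g=4 f=10, (1,3) g=3 f=10, (1,4) g=2 f=10, (1,5) g=1 f=10]

expanded=(0,1); open=[(0,0) g=5 f=12, (0,6) g=1 f=12, (1,1) g=5 f=10, (1,2) g=4 f=10, (1,3) g=3 f=10, (1,4) g=2 f=10, (1,5) g=1 f=10]; closed=[(0,1), (0,2), (0,3), (0,4), (0,5)]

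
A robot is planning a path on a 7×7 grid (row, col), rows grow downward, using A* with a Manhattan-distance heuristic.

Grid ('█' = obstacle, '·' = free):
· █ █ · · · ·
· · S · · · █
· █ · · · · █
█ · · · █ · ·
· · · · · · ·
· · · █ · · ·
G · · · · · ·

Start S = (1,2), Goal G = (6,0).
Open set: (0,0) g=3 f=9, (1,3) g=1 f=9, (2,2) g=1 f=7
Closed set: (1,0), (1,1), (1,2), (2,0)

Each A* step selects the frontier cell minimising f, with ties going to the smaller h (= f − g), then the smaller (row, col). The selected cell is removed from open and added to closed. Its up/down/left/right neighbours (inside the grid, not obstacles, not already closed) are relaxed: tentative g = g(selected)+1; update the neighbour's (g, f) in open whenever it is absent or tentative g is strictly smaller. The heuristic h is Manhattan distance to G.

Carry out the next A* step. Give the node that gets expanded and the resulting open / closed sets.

step 1: expand (2,2) (f=7, h=6) → closed; open now [(0,0) g=3 f=9, (1,3) g=1 f=9, (2,3) g=2 f=9, (3,2) g=2 f=7]

expanded=(2,2); open=[(0,0) g=3 f=9, (1,3) g=1 f=9, (2,3) g=2 f=9, (3,2) g=2 f=7]; closed=[(1,0), (1,1), (1,2), (2,0), (2,2)]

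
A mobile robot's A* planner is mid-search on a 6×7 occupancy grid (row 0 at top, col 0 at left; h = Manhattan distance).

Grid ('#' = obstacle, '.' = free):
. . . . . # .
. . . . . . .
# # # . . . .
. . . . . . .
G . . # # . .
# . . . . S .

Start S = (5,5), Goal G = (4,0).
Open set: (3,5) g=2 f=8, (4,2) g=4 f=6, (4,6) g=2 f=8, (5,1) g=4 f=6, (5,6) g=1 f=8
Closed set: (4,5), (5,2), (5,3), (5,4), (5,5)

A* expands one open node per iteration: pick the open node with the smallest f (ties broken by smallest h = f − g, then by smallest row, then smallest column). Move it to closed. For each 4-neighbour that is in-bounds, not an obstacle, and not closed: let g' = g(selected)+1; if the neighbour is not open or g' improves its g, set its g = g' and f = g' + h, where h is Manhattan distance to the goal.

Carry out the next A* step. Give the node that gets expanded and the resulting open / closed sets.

expanded=(4,2); open=[(3,2) g=5 f=8, (3,5) g=2 f=8, (4,1) g=5 f=6, (4,6) g=2 f=8, (5,1) g=4 f=6, (5,6) g=1 f=8]; closed=[(4,2), (4,5), (5,2), (5,3), (5,4), (5,5)]

step 1: expand (4,2) (f=6, h=2) → closed; open now [(3,2) g=5 f=8, (3,5) g=2 f=8, (4,1) g=5 f=6, (4,6) g=2 f=8, (5,1) g=4 f=6, (5,6) g=1 f=8]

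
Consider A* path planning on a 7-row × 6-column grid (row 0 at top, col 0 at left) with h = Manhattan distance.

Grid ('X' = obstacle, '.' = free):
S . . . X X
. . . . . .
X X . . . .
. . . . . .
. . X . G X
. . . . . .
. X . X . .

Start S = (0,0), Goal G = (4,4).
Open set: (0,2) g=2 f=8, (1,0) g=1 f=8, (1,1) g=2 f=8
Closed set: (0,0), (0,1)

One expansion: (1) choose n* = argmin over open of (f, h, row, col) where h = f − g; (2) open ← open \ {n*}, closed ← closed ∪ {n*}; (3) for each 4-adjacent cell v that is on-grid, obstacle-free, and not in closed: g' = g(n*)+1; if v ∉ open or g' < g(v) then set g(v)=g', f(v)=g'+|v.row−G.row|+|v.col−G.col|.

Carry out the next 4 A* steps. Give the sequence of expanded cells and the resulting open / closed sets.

order=[(0,2) → (0,3) → (1,3) → (1,4)]; open=[(1,0) g=1 f=8, (1,1) g=2 f=8, (1,2) g=3 f=8, (1,5) g=6 f=10, (2,3) g=5 f=8, (2,4) g=6 f=8]; closed=[(0,0), (0,1), (0,2), (0,3), (1,3), (1,4)]

step 1: expand (0,2) (f=8, h=6) → closed; open now [(0,3) g=3 f=8, (1,0) g=1 f=8, (1,1) g=2 f=8, (1,2) g=3 f=8]
step 2: expand (0,3) (f=8, h=5) → closed; open now [(1,0) g=1 f=8, (1,1) g=2 f=8, (1,2) g=3 f=8, (1,3) g=4 f=8]
step 3: expand (1,3) (f=8, h=4) → closed; open now [(1,0) g=1 f=8, (1,1) g=2 f=8, (1,2) g=3 f=8, (1,4) g=5 f=8, (2,3) g=5 f=8]
step 4: expand (1,4) (f=8, h=3) → closed; open now [(1,0) g=1 f=8, (1,1) g=2 f=8, (1,2) g=3 f=8, (1,5) g=6 f=10, (2,3) g=5 f=8, (2,4) g=6 f=8]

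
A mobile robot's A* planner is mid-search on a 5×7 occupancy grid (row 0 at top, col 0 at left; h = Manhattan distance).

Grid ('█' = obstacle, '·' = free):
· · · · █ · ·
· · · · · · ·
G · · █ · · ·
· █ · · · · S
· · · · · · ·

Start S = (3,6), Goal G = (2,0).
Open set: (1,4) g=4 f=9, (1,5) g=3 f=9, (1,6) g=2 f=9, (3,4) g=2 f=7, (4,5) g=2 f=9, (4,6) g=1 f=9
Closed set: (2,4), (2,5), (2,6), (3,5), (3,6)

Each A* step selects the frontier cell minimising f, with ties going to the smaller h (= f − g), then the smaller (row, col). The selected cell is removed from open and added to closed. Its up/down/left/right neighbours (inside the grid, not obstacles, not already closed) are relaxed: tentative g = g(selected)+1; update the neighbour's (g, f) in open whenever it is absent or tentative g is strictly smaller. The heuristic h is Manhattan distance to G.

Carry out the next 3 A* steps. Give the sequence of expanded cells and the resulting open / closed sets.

order=[(3,4) → (3,3) → (3,2)]; open=[(1,4) g=4 f=9, (1,5) g=3 f=9, (1,6) g=2 f=9, (2,2) g=5 f=7, (4,2) g=5 f=9, (4,3) g=4 f=9, (4,4) g=3 f=9, (4,5) g=2 f=9, (4,6) g=1 f=9]; closed=[(2,4), (2,5), (2,6), (3,2), (3,3), (3,4), (3,5), (3,6)]

step 1: expand (3,4) (f=7, h=5) → closed; open now [(1,4) g=4 f=9, (1,5) g=3 f=9, (1,6) g=2 f=9, (3,3) g=3 f=7, (4,4) g=3 f=9, (4,5) g=2 f=9, (4,6) g=1 f=9]
step 2: expand (3,3) (f=7, h=4) → closed; open now [(1,4) g=4 f=9, (1,5) g=3 f=9, (1,6) g=2 f=9, (3,2) g=4 f=7, (4,3) g=4 f=9, (4,4) g=3 f=9, (4,5) g=2 f=9, (4,6) g=1 f=9]
step 3: expand (3,2) (f=7, h=3) → closed; open now [(1,4) g=4 f=9, (1,5) g=3 f=9, (1,6) g=2 f=9, (2,2) g=5 f=7, (4,2) g=5 f=9, (4,3) g=4 f=9, (4,4) g=3 f=9, (4,5) g=2 f=9, (4,6) g=1 f=9]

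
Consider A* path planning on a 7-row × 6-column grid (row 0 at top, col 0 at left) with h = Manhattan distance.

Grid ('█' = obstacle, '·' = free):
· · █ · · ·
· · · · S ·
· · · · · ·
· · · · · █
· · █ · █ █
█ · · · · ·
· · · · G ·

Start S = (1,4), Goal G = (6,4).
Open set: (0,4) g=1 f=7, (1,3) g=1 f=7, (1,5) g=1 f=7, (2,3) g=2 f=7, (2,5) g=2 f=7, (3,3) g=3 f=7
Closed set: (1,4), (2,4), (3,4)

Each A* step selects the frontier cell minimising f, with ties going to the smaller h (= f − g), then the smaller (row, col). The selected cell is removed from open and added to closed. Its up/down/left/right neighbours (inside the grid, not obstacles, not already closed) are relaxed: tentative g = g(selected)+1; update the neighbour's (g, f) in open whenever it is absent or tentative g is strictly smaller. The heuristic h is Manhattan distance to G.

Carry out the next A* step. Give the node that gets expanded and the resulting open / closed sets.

step 1: expand (3,3) (f=7, h=4) → closed; open now [(0,4) g=1 f=7, (1,3) g=1 f=7, (1,5) g=1 f=7, (2,3) g=2 f=7, (2,5) g=2 f=7, (3,2) g=4 f=9, (4,3) g=4 f=7]

expanded=(3,3); open=[(0,4) g=1 f=7, (1,3) g=1 f=7, (1,5) g=1 f=7, (2,3) g=2 f=7, (2,5) g=2 f=7, (3,2) g=4 f=9, (4,3) g=4 f=7]; closed=[(1,4), (2,4), (3,3), (3,4)]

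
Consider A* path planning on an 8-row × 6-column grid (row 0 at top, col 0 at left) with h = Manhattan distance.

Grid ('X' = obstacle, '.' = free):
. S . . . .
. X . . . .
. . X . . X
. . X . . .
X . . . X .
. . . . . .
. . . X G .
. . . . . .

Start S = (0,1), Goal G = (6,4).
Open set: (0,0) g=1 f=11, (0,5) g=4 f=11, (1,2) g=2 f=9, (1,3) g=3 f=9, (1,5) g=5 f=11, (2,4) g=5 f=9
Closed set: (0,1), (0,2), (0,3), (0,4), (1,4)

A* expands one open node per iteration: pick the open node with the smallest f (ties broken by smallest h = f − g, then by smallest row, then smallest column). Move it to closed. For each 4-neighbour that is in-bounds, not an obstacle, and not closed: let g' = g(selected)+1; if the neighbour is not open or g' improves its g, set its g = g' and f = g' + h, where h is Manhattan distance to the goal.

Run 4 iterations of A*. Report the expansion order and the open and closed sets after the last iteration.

step 1: expand (2,4) (f=9, h=4) → closed; open now [(0,0) g=1 f=11, (0,5) g=4 f=11, (1,2) g=2 f=9, (1,3) g=3 f=9, (1,5) g=5 f=11, (2,3) g=6 f=11, (3,4) g=6 f=9]
step 2: expand (3,4) (f=9, h=3) → closed; open now [(0,0) g=1 f=11, (0,5) g=4 f=11, (1,2) g=2 f=9, (1,3) g=3 f=9, (1,5) g=5 f=11, (2,3) g=6 f=11, (3,3) g=7 f=11, (3,5) g=7 f=11]
step 3: expand (1,3) (f=9, h=6) → closed; open now [(0,0) g=1 f=11, (0,5) g=4 f=11, (1,2) g=2 f=9, (1,5) g=5 f=11, (2,3) g=4 f=9, (3,3) g=7 f=11, (3,5) g=7 f=11]
step 4: expand (2,3) (f=9, h=5) → closed; open now [(0,0) g=1 f=11, (0,5) g=4 f=11, (1,2) g=2 f=9, (1,5) g=5 f=11, (3,3) g=5 f=9, (3,5) g=7 f=11]

order=[(2,4) → (3,4) → (1,3) → (2,3)]; open=[(0,0) g=1 f=11, (0,5) g=4 f=11, (1,2) g=2 f=9, (1,5) g=5 f=11, (3,3) g=5 f=9, (3,5) g=7 f=11]; closed=[(0,1), (0,2), (0,3), (0,4), (1,3), (1,4), (2,3), (2,4), (3,4)]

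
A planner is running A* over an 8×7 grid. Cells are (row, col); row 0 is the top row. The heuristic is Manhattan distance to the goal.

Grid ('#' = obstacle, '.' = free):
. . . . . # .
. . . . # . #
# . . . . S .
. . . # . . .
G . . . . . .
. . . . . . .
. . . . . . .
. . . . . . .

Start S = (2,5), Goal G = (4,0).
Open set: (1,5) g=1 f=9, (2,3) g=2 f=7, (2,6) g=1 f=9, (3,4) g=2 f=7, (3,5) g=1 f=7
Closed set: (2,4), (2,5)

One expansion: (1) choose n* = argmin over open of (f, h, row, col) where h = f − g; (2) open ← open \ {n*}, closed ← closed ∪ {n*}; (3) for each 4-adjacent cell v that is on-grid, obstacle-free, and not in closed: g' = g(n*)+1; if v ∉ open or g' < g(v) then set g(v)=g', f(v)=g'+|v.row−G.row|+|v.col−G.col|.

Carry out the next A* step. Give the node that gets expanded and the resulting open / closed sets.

step 1: expand (2,3) (f=7, h=5) → closed; open now [(1,3) g=3 f=9, (1,5) g=1 f=9, (2,2) g=3 f=7, (2,6) g=1 f=9, (3,4) g=2 f=7, (3,5) g=1 f=7]

expanded=(2,3); open=[(1,3) g=3 f=9, (1,5) g=1 f=9, (2,2) g=3 f=7, (2,6) g=1 f=9, (3,4) g=2 f=7, (3,5) g=1 f=7]; closed=[(2,3), (2,4), (2,5)]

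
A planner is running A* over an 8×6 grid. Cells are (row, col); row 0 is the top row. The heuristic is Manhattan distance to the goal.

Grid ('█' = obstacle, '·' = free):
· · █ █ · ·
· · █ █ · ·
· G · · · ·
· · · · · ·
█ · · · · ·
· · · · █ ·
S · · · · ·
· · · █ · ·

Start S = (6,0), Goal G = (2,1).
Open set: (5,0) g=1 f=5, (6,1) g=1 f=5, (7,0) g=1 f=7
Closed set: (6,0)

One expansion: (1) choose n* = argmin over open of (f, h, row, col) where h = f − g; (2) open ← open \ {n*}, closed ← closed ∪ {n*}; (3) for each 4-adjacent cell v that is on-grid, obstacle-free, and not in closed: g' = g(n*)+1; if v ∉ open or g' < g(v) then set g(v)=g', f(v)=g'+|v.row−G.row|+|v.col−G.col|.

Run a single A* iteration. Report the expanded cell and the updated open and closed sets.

step 1: expand (5,0) (f=5, h=4) → closed; open now [(5,1) g=2 f=5, (6,1) g=1 f=5, (7,0) g=1 f=7]

expanded=(5,0); open=[(5,1) g=2 f=5, (6,1) g=1 f=5, (7,0) g=1 f=7]; closed=[(5,0), (6,0)]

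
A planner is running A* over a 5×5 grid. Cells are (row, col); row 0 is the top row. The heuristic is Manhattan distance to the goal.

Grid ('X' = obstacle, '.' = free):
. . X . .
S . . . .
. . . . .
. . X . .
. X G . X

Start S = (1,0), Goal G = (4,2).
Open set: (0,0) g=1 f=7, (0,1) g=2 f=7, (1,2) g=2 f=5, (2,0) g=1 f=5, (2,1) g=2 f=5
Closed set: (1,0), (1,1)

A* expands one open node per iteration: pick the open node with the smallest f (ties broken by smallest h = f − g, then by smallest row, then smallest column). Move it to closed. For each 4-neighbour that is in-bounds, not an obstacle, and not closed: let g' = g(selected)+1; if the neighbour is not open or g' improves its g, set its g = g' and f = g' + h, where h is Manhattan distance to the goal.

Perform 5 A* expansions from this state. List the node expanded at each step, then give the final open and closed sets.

order=[(1,2) → (2,2) → (2,1) → (3,1) → (2,0)]; open=[(0,0) g=1 f=7, (0,1) g=2 f=7, (1,3) g=3 f=7, (2,3) g=4 f=7, (3,0) g=2 f=5]; closed=[(1,0), (1,1), (1,2), (2,0), (2,1), (2,2), (3,1)]

step 1: expand (1,2) (f=5, h=3) → closed; open now [(0,0) g=1 f=7, (0,1) g=2 f=7, (1,3) g=3 f=7, (2,0) g=1 f=5, (2,1) g=2 f=5, (2,2) g=3 f=5]
step 2: expand (2,2) (f=5, h=2) → closed; open now [(0,0) g=1 f=7, (0,1) g=2 f=7, (1,3) g=3 f=7, (2,0) g=1 f=5, (2,1) g=2 f=5, (2,3) g=4 f=7]
step 3: expand (2,1) (f=5, h=3) → closed; open now [(0,0) g=1 f=7, (0,1) g=2 f=7, (1,3) g=3 f=7, (2,0) g=1 f=5, (2,3) g=4 f=7, (3,1) g=3 f=5]
step 4: expand (3,1) (f=5, h=2) → closed; open now [(0,0) g=1 f=7, (0,1) g=2 f=7, (1,3) g=3 f=7, (2,0) g=1 f=5, (2,3) g=4 f=7, (3,0) g=4 f=7]
step 5: expand (2,0) (f=5, h=4) → closed; open now [(0,0) g=1 f=7, (0,1) g=2 f=7, (1,3) g=3 f=7, (2,3) g=4 f=7, (3,0) g=2 f=5]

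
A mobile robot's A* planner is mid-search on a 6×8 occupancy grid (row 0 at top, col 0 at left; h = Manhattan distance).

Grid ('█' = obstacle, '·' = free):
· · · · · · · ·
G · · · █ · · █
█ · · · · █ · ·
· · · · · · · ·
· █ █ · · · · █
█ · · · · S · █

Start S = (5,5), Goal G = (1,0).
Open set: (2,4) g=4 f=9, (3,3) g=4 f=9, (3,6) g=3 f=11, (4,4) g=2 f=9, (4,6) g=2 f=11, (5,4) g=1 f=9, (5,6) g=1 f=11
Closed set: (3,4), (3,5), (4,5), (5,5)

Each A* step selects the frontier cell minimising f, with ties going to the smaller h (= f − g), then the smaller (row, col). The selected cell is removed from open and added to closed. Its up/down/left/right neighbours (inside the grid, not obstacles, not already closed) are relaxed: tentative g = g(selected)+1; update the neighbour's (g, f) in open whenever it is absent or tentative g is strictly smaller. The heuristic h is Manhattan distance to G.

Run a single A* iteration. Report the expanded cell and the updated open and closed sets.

step 1: expand (2,4) (f=9, h=5) → closed; open now [(2,3) g=5 f=9, (3,3) g=4 f=9, (3,6) g=3 f=11, (4,4) g=2 f=9, (4,6) g=2 f=11, (5,4) g=1 f=9, (5,6) g=1 f=11]

expanded=(2,4); open=[(2,3) g=5 f=9, (3,3) g=4 f=9, (3,6) g=3 f=11, (4,4) g=2 f=9, (4,6) g=2 f=11, (5,4) g=1 f=9, (5,6) g=1 f=11]; closed=[(2,4), (3,4), (3,5), (4,5), (5,5)]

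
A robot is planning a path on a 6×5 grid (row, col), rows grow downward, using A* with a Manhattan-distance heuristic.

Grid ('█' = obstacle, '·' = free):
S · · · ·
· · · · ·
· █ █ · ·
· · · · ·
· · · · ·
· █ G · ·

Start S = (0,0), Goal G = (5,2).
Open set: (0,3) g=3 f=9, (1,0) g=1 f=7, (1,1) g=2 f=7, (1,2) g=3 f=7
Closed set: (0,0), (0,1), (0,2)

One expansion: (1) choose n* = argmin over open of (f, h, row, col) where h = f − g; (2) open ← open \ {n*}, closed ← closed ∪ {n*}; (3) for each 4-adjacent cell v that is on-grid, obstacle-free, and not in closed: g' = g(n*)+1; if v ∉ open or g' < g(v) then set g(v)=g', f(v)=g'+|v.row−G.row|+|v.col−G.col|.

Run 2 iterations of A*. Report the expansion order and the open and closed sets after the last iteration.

step 1: expand (1,2) (f=7, h=4) → closed; open now [(0,3) g=3 f=9, (1,0) g=1 f=7, (1,1) g=2 f=7, (1,3) g=4 f=9]
step 2: expand (1,1) (f=7, h=5) → closed; open now [(0,3) g=3 f=9, (1,0) g=1 f=7, (1,3) g=4 f=9]

order=[(1,2) → (1,1)]; open=[(0,3) g=3 f=9, (1,0) g=1 f=7, (1,3) g=4 f=9]; closed=[(0,0), (0,1), (0,2), (1,1), (1,2)]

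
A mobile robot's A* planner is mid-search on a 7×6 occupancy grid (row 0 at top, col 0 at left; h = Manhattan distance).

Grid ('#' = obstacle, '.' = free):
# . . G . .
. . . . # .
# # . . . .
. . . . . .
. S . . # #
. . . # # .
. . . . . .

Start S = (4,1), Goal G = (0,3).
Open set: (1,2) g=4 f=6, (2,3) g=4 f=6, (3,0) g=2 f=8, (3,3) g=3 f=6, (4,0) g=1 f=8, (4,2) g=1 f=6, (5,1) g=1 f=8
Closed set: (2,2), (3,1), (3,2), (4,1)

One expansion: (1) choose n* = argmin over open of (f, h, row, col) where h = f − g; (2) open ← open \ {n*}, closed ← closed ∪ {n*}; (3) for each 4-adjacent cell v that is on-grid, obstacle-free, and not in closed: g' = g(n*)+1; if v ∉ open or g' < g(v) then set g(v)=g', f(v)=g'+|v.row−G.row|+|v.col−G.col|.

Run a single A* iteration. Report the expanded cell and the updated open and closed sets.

expanded=(1,2); open=[(0,2) g=5 f=6, (1,1) g=5 f=8, (1,3) g=5 f=6, (2,3) g=4 f=6, (3,0) g=2 f=8, (3,3) g=3 f=6, (4,0) g=1 f=8, (4,2) g=1 f=6, (5,1) g=1 f=8]; closed=[(1,2), (2,2), (3,1), (3,2), (4,1)]

step 1: expand (1,2) (f=6, h=2) → closed; open now [(0,2) g=5 f=6, (1,1) g=5 f=8, (1,3) g=5 f=6, (2,3) g=4 f=6, (3,0) g=2 f=8, (3,3) g=3 f=6, (4,0) g=1 f=8, (4,2) g=1 f=6, (5,1) g=1 f=8]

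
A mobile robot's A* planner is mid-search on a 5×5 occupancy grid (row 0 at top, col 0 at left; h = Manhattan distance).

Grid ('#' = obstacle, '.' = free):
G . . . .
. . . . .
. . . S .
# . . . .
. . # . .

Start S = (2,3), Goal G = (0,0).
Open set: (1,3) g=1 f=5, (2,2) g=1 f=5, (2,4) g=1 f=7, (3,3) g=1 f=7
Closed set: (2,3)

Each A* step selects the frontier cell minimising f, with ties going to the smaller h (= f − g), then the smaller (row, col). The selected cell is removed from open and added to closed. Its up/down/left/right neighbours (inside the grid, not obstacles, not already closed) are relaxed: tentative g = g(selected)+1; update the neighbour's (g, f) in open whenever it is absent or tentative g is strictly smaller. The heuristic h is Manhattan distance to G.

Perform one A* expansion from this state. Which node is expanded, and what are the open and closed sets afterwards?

expanded=(1,3); open=[(0,3) g=2 f=5, (1,2) g=2 f=5, (1,4) g=2 f=7, (2,2) g=1 f=5, (2,4) g=1 f=7, (3,3) g=1 f=7]; closed=[(1,3), (2,3)]

step 1: expand (1,3) (f=5, h=4) → closed; open now [(0,3) g=2 f=5, (1,2) g=2 f=5, (1,4) g=2 f=7, (2,2) g=1 f=5, (2,4) g=1 f=7, (3,3) g=1 f=7]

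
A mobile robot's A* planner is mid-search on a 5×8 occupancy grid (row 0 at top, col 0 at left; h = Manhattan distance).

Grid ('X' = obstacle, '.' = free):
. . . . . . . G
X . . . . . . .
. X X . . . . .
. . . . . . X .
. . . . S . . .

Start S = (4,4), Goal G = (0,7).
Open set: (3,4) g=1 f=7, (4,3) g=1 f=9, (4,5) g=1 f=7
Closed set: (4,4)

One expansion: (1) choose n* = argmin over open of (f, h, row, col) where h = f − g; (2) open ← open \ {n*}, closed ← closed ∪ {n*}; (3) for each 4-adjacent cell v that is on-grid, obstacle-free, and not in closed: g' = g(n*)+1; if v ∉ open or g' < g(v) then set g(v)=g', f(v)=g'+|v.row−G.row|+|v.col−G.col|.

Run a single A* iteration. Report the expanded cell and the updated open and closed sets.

step 1: expand (3,4) (f=7, h=6) → closed; open now [(2,4) g=2 f=7, (3,3) g=2 f=9, (3,5) g=2 f=7, (4,3) g=1 f=9, (4,5) g=1 f=7]

expanded=(3,4); open=[(2,4) g=2 f=7, (3,3) g=2 f=9, (3,5) g=2 f=7, (4,3) g=1 f=9, (4,5) g=1 f=7]; closed=[(3,4), (4,4)]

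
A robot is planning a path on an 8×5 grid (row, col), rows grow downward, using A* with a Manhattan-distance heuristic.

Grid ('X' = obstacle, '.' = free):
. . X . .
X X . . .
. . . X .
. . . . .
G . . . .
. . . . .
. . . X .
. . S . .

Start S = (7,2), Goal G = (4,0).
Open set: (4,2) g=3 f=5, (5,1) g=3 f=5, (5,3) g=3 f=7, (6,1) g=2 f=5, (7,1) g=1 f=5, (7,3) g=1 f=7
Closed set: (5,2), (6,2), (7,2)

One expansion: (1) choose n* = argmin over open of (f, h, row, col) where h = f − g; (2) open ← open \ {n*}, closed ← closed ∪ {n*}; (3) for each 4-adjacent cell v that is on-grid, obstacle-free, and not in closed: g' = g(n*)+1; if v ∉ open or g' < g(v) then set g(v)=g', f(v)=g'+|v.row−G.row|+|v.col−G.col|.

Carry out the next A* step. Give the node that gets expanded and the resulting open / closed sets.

expanded=(4,2); open=[(3,2) g=4 f=7, (4,1) g=4 f=5, (4,3) g=4 f=7, (5,1) g=3 f=5, (5,3) g=3 f=7, (6,1) g=2 f=5, (7,1) g=1 f=5, (7,3) g=1 f=7]; closed=[(4,2), (5,2), (6,2), (7,2)]

step 1: expand (4,2) (f=5, h=2) → closed; open now [(3,2) g=4 f=7, (4,1) g=4 f=5, (4,3) g=4 f=7, (5,1) g=3 f=5, (5,3) g=3 f=7, (6,1) g=2 f=5, (7,1) g=1 f=5, (7,3) g=1 f=7]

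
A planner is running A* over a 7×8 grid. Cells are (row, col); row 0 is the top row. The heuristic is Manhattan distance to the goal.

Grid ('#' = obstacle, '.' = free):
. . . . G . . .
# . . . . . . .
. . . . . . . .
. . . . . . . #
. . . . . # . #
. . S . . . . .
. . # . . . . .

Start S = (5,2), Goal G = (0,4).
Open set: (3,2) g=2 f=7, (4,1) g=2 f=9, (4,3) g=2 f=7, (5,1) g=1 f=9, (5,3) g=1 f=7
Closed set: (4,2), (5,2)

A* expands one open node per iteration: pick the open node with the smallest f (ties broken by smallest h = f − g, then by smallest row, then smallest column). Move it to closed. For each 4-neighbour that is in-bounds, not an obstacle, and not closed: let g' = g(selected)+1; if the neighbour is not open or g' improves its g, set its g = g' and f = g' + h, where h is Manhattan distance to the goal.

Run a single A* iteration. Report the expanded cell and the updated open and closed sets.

step 1: expand (3,2) (f=7, h=5) → closed; open now [(2,2) g=3 f=7, (3,1) g=3 f=9, (3,3) g=3 f=7, (4,1) g=2 f=9, (4,3) g=2 f=7, (5,1) g=1 f=9, (5,3) g=1 f=7]

expanded=(3,2); open=[(2,2) g=3 f=7, (3,1) g=3 f=9, (3,3) g=3 f=7, (4,1) g=2 f=9, (4,3) g=2 f=7, (5,1) g=1 f=9, (5,3) g=1 f=7]; closed=[(3,2), (4,2), (5,2)]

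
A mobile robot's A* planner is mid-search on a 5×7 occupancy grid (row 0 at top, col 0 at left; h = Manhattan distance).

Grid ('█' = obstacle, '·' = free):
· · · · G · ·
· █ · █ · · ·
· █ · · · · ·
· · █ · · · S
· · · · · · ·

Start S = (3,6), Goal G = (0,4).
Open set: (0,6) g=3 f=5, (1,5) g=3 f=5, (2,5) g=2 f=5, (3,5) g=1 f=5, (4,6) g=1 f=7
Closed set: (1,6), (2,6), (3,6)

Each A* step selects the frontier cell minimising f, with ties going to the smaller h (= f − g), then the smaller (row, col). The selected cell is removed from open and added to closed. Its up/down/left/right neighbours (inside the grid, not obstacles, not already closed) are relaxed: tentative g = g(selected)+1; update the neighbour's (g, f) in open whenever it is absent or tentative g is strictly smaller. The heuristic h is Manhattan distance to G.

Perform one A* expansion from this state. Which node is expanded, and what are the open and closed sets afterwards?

step 1: expand (0,6) (f=5, h=2) → closed; open now [(0,5) g=4 f=5, (1,5) g=3 f=5, (2,5) g=2 f=5, (3,5) g=1 f=5, (4,6) g=1 f=7]

expanded=(0,6); open=[(0,5) g=4 f=5, (1,5) g=3 f=5, (2,5) g=2 f=5, (3,5) g=1 f=5, (4,6) g=1 f=7]; closed=[(0,6), (1,6), (2,6), (3,6)]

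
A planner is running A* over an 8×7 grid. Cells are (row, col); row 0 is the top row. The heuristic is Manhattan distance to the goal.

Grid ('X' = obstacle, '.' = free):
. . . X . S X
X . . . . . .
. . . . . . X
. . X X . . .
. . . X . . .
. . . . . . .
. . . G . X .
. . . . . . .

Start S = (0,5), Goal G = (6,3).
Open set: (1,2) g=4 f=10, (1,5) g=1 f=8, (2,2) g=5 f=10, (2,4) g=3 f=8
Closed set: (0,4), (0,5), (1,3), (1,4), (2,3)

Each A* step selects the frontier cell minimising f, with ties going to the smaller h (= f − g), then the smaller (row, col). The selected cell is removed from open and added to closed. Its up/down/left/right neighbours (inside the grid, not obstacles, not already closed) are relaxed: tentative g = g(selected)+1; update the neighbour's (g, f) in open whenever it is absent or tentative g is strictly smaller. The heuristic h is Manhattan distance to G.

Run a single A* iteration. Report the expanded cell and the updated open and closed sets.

expanded=(2,4); open=[(1,2) g=4 f=10, (1,5) g=1 f=8, (2,2) g=5 f=10, (2,5) g=4 f=10, (3,4) g=4 f=8]; closed=[(0,4), (0,5), (1,3), (1,4), (2,3), (2,4)]

step 1: expand (2,4) (f=8, h=5) → closed; open now [(1,2) g=4 f=10, (1,5) g=1 f=8, (2,2) g=5 f=10, (2,5) g=4 f=10, (3,4) g=4 f=8]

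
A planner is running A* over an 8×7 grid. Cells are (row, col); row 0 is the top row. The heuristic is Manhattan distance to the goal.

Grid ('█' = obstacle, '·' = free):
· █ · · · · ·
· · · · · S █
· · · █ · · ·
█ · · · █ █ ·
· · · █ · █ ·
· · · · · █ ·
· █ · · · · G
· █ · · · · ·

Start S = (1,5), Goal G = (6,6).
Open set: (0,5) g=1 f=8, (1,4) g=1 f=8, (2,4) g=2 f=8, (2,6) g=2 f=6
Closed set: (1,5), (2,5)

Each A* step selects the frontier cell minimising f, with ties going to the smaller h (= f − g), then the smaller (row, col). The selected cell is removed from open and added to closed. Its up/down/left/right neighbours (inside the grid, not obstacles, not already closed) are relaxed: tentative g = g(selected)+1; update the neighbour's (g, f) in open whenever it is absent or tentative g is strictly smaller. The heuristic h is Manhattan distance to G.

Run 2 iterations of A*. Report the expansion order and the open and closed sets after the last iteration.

step 1: expand (2,6) (f=6, h=4) → closed; open now [(0,5) g=1 f=8, (1,4) g=1 f=8, (2,4) g=2 f=8, (3,6) g=3 f=6]
step 2: expand (3,6) (f=6, h=3) → closed; open now [(0,5) g=1 f=8, (1,4) g=1 f=8, (2,4) g=2 f=8, (4,6) g=4 f=6]

order=[(2,6) → (3,6)]; open=[(0,5) g=1 f=8, (1,4) g=1 f=8, (2,4) g=2 f=8, (4,6) g=4 f=6]; closed=[(1,5), (2,5), (2,6), (3,6)]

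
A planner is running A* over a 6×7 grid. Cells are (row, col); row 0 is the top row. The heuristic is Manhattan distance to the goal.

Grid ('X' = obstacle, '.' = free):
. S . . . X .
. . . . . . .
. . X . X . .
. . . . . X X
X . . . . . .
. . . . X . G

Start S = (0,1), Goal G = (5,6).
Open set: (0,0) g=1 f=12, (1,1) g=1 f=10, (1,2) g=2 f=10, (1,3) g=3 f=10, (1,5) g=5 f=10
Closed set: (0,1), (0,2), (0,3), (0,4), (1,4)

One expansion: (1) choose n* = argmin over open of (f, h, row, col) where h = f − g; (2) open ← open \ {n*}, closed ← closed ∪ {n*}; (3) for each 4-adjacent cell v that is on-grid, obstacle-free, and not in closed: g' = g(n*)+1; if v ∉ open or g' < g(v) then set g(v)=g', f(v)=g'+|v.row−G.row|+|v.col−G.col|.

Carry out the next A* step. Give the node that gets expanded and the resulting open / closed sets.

step 1: expand (1,5) (f=10, h=5) → closed; open now [(0,0) g=1 f=12, (1,1) g=1 f=10, (1,2) g=2 f=10, (1,3) g=3 f=10, (1,6) g=6 f=10, (2,5) g=6 f=10]

expanded=(1,5); open=[(0,0) g=1 f=12, (1,1) g=1 f=10, (1,2) g=2 f=10, (1,3) g=3 f=10, (1,6) g=6 f=10, (2,5) g=6 f=10]; closed=[(0,1), (0,2), (0,3), (0,4), (1,4), (1,5)]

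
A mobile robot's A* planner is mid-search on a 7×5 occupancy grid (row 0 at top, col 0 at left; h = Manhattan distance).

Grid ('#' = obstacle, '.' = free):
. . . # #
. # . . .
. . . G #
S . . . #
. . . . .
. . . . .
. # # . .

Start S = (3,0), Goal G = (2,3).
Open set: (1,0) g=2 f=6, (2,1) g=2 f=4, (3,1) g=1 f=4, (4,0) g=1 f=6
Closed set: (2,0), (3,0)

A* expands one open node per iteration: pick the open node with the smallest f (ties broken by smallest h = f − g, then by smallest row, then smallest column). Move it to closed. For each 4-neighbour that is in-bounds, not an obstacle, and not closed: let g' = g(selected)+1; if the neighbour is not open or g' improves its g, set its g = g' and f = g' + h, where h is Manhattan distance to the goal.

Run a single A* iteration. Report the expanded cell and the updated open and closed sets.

step 1: expand (2,1) (f=4, h=2) → closed; open now [(1,0) g=2 f=6, (2,2) g=3 f=4, (3,1) g=1 f=4, (4,0) g=1 f=6]

expanded=(2,1); open=[(1,0) g=2 f=6, (2,2) g=3 f=4, (3,1) g=1 f=4, (4,0) g=1 f=6]; closed=[(2,0), (2,1), (3,0)]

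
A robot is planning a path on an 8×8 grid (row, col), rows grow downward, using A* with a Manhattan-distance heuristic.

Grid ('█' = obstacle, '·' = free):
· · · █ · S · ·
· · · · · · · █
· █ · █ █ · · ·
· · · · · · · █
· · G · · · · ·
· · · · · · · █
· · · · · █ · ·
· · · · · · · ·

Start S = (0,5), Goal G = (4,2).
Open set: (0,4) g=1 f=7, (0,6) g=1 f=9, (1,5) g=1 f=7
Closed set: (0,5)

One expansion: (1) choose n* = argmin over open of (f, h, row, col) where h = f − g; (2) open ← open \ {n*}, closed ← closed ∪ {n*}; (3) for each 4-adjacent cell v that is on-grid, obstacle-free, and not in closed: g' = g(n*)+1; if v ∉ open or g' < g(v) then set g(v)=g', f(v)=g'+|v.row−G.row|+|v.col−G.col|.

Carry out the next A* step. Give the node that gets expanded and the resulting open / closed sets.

expanded=(0,4); open=[(0,6) g=1 f=9, (1,4) g=2 f=7, (1,5) g=1 f=7]; closed=[(0,4), (0,5)]

step 1: expand (0,4) (f=7, h=6) → closed; open now [(0,6) g=1 f=9, (1,4) g=2 f=7, (1,5) g=1 f=7]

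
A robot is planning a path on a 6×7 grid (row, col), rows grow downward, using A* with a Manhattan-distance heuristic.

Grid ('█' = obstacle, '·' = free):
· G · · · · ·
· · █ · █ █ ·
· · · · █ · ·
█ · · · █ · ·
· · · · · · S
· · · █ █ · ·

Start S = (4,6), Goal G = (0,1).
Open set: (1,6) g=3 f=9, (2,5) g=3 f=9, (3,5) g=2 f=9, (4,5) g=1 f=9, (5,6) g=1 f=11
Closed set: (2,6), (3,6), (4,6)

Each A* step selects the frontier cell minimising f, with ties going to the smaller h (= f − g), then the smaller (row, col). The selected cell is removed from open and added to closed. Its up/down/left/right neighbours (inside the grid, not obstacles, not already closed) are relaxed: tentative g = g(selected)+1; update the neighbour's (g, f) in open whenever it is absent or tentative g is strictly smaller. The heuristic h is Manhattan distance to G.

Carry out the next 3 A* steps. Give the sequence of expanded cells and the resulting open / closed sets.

step 1: expand (1,6) (f=9, h=6) → closed; open now [(0,6) g=4 f=9, (2,5) g=3 f=9, (3,5) g=2 f=9, (4,5) g=1 f=9, (5,6) g=1 f=11]
step 2: expand (0,6) (f=9, h=5) → closed; open now [(0,5) g=5 f=9, (2,5) g=3 f=9, (3,5) g=2 f=9, (4,5) g=1 f=9, (5,6) g=1 f=11]
step 3: expand (0,5) (f=9, h=4) → closed; open now [(0,4) g=6 f=9, (2,5) g=3 f=9, (3,5) g=2 f=9, (4,5) g=1 f=9, (5,6) g=1 f=11]

order=[(1,6) → (0,6) → (0,5)]; open=[(0,4) g=6 f=9, (2,5) g=3 f=9, (3,5) g=2 f=9, (4,5) g=1 f=9, (5,6) g=1 f=11]; closed=[(0,5), (0,6), (1,6), (2,6), (3,6), (4,6)]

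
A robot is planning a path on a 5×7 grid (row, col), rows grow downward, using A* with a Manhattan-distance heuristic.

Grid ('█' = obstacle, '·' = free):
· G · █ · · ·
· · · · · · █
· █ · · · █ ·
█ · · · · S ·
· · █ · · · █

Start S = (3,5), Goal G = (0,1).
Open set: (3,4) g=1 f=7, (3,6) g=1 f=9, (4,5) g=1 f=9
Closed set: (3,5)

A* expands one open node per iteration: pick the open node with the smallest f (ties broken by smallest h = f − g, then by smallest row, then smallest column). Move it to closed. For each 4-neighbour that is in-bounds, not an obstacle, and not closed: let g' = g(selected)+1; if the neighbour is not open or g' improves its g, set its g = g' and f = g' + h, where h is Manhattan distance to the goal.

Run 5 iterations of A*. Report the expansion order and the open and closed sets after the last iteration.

step 1: expand (3,4) (f=7, h=6) → closed; open now [(2,4) g=2 f=7, (3,3) g=2 f=7, (3,6) g=1 f=9, (4,4) g=2 f=9, (4,5) g=1 f=9]
step 2: expand (2,4) (f=7, h=5) → closed; open now [(1,4) g=3 f=7, (2,3) g=3 f=7, (3,3) g=2 f=7, (3,6) g=1 f=9, (4,4) g=2 f=9, (4,5) g=1 f=9]
step 3: expand (1,4) (f=7, h=4) → closed; open now [(0,4) g=4 f=7, (1,3) g=4 f=7, (1,5) g=4 f=9, (2,3) g=3 f=7, (3,3) g=2 f=7, (3,6) g=1 f=9, (4,4) g=2 f=9, (4,5) g=1 f=9]
step 4: expand (0,4) (f=7, h=3) → closed; open now [(0,5) g=5 f=9, (1,3) g=4 f=7, (1,5) g=4 f=9, (2,3) g=3 f=7, (3,3) g=2 f=7, (3,6) g=1 f=9, (4,4) g=2 f=9, (4,5) g=1 f=9]
step 5: expand (1,3) (f=7, h=3) → closed; open now [(0,5) g=5 f=9, (1,2) g=5 f=7, (1,5) g=4 f=9, (2,3) g=3 f=7, (3,3) g=2 f=7, (3,6) g=1 f=9, (4,4) g=2 f=9, (4,5) g=1 f=9]

order=[(3,4) → (2,4) → (1,4) → (0,4) → (1,3)]; open=[(0,5) g=5 f=9, (1,2) g=5 f=7, (1,5) g=4 f=9, (2,3) g=3 f=7, (3,3) g=2 f=7, (3,6) g=1 f=9, (4,4) g=2 f=9, (4,5) g=1 f=9]; closed=[(0,4), (1,3), (1,4), (2,4), (3,4), (3,5)]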